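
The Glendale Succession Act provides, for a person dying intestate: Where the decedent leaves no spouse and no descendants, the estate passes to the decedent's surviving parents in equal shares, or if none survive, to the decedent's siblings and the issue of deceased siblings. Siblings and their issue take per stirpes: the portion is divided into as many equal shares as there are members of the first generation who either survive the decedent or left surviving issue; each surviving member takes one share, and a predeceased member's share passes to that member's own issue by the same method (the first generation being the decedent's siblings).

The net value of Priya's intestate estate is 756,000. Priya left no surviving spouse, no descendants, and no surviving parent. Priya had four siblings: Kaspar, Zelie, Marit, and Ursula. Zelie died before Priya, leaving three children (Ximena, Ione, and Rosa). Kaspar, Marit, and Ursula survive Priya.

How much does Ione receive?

The entire 756,000 passes to the siblings and their issue.
That amount (756,000) is divided into 4 shares of 189,000: Kaspar, Marit, and Ursula each take 189,000; Zelie's 189,000 share passes to Zelie's issue.
Zelie's share (189,000) is divided into 3 shares of 63,000: Ximena, Ione, and Rosa each take 63,000.

Ione receives 63,000.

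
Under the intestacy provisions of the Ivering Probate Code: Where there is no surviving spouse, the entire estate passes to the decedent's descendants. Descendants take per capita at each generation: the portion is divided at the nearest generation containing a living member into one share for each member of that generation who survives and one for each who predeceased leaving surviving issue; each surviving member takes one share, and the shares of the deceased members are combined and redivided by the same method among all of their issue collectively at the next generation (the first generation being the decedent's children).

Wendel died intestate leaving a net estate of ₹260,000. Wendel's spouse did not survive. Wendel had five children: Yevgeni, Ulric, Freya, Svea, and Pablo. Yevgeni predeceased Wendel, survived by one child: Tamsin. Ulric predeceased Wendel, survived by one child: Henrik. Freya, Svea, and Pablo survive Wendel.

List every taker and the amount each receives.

The entire ₹260,000 passes to the descendants.
That amount (₹260,000) is divided at the children's generation into 5 shares of ₹52,000. Freya, Svea, and Pablo each take ₹52,000. The 2 shares of the deceased (Yevgeni and Ulric) are combined into a pool of ₹104,000.
That pool (₹104,000) is divided at the grandchildren's generation equally among Tamsin and Henrik: ₹52,000 each.

Tamsin: ₹52,000; Henrik: ₹52,000; Freya: ₹52,000; Svea: ₹52,000; Pablo: ₹52,000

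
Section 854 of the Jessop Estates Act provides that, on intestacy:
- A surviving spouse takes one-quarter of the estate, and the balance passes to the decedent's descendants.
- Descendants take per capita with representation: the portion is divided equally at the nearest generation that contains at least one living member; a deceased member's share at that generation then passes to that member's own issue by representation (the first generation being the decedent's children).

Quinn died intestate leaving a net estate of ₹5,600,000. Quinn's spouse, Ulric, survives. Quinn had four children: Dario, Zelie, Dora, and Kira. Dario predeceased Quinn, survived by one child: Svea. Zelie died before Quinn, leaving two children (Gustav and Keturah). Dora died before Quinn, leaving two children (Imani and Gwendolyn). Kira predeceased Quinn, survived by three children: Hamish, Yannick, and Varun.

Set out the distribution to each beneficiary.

Ulric: ₹1,400,000; Svea: ₹525,000; Gustav: ₹525,000; Keturah: ₹525,000; Imani: ₹525,000; Gwendolyn: ₹525,000; Hamish: ₹525,000; Yannick: ₹525,000; Varun: ₹525,000

Ulric takes one-quarter of ₹5,600,000 = ₹1,400,000. The remaining ₹4,200,000 passes to the descendants.
No child survives, so the initial division is made at the grandchildren's generation.
The descendants' portion (₹4,200,000) is divided into 8 shares of ₹525,000: Svea, Gustav, Keturah, Imani, Gwendolyn, Hamish, Yannick, and Varun each take ₹525,000.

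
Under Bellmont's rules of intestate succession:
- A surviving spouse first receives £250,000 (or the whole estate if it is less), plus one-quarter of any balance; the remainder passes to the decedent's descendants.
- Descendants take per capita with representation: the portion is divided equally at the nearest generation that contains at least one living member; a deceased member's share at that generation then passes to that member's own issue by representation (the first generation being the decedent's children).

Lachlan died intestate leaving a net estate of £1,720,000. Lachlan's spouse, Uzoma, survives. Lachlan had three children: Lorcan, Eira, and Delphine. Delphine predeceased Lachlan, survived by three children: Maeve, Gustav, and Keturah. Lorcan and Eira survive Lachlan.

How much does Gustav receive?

Uzoma first takes £250,000, leaving a balance of £1,470,000. Uzoma then takes one-quarter of the balance (£367,500), for a total of £617,500. The remaining £1,102,500 passes to the descendants.
The descendants' portion (£1,102,500) is divided into 3 shares of £367,500: Lorcan and Eira each take £367,500; Delphine's £367,500 share passes to Delphine's issue.
Delphine's share (£367,500) is divided into 3 shares of £122,500: Maeve, Gustav, and Keturah each take £122,500.

Gustav receives £122,500.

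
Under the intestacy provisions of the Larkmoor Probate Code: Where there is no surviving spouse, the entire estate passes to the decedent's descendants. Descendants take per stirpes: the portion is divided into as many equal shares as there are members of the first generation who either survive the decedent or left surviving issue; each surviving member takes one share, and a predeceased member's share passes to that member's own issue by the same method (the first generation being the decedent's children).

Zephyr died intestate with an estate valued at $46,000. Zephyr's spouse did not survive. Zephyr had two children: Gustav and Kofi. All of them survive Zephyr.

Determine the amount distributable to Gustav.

Gustav receives $23,000.

The entire $46,000 passes to the descendants.
That amount ($46,000) is divided into 2 shares of $23,000: Gustav and Kofi each take $23,000.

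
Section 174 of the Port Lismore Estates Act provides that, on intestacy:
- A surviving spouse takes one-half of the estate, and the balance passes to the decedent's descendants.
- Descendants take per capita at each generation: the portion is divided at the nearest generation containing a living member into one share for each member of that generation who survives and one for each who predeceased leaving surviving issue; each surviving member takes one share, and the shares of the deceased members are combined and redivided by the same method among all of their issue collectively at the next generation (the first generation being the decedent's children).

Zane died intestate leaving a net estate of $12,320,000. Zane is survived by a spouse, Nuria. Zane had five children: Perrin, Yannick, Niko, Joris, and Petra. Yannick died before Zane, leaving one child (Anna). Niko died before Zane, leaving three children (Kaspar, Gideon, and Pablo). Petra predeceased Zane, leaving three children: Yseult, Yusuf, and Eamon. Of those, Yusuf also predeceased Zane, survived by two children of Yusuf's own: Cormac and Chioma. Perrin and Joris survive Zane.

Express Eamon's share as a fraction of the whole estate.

Eamon receives 3/70 of the estate.

Nuria takes one-half of $12,320,000 = $6,160,000. The remaining $6,160,000 passes to the descendants.
The descendants' portion ($6,160,000) is divided at the children's generation into 5 shares of $1,232,000. Perrin and Joris each take $1,232,000. The 3 shares of the deceased (Yannick, Niko, and Petra) are combined into a pool of $3,696,000.
That pool ($3,696,000) is divided at the grandchildren's generation into 7 shares of $528,000. Anna, Kaspar, Gideon, Pablo, Yseult, and Eamon each take $528,000. The remaining share for the deceased Yusuf ($528,000) is carried to the next generation.
That pool ($528,000) is divided at the great-grandchildren's generation equally among Cormac and Chioma: $264,000 each.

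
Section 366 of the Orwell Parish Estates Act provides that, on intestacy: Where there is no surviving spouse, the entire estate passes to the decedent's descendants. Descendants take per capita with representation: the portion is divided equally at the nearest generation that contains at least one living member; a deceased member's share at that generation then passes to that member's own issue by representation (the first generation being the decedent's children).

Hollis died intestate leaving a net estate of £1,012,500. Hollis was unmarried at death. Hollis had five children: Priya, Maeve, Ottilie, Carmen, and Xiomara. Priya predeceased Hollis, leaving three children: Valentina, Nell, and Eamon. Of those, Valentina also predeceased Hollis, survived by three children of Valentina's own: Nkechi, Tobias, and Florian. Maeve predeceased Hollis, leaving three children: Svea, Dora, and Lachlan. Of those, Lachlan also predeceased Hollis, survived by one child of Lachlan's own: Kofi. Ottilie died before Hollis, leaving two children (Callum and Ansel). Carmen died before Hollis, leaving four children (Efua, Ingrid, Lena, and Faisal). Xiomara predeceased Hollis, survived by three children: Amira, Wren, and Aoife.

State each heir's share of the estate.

Nkechi: £22,500; Tobias: £22,500; Florian: £22,500; Nell: £67,500; Eamon: £67,500; Svea: £67,500; Dora: £67,500; Kofi: £67,500; Callum: £67,500; Ansel: £67,500; Efua: £67,500; Ingrid: £67,500; Lena: £67,500; Faisal: £67,500; Amira: £67,500; Wren: £67,500; Aoife: £67,500

The entire £1,012,500 passes to the descendants.
No child survives, so the initial division is made at the grandchildren's generation.
That amount (£1,012,500) is divided into 15 shares of £67,500: Nell, Eamon, Svea, Dora, Callum, Ansel, Efua, Ingrid, Lena, Faisal, Amira, Wren, and Aoife each take £67,500; Valentina's £67,500 share passes to Valentina's issue; Lachlan's £67,500 share passes to Lachlan's issue.
Valentina's share (£67,500) is divided into 3 shares of £22,500: Nkechi, Tobias, and Florian each take £22,500.
Lachlan's share (£67,500) passes entirely to Kofi.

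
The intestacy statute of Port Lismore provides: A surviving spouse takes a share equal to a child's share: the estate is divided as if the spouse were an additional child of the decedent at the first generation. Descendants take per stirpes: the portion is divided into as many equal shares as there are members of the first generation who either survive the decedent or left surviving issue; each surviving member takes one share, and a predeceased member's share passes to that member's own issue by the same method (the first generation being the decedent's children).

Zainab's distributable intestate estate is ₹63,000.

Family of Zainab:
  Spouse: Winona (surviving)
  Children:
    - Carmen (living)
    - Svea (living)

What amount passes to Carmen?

Carmen receives ₹21,000.

The spouse counts as an additional share at the children's level, so there are 3 primary shares of ₹21,000. Winona takes one such share (₹21,000).
The children's combined portion (₹42,000) is divided into 2 shares of ₹21,000: Carmen and Svea each take ₹21,000.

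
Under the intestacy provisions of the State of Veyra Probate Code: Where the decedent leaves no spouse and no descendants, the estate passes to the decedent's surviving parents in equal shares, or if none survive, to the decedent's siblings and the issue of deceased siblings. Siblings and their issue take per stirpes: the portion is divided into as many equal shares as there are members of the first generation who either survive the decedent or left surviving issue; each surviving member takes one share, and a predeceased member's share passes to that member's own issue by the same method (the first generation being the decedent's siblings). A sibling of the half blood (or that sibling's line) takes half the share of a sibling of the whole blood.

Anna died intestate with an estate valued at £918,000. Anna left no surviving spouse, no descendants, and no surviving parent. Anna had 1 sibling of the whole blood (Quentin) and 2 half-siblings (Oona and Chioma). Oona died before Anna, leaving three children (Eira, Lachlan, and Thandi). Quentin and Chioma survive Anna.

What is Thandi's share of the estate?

Thandi receives £76,500.

The entire £918,000 passes to the siblings and their issue.
Counting each half-blood sibling's line as half a unit, there are 2 units in £918,000, so one unit is £459,000. Whole-blood lines (Quentin) take £459,000 each; half-blood lines (Oona and Chioma) take £229,500 each.
Oona's share (£229,500) is divided into 3 shares of £76,500: Eira, Lachlan, and Thandi each take £76,500.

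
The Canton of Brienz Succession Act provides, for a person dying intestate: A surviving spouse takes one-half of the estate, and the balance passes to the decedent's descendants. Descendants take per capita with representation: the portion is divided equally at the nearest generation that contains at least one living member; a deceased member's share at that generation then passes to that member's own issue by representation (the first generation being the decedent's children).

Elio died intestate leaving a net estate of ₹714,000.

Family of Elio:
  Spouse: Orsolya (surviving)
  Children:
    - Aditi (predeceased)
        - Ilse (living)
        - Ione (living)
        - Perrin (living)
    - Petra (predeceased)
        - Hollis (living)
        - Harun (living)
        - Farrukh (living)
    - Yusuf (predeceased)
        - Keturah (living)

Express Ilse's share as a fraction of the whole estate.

Ilse receives 1/14 of the estate.

Orsolya takes one-half of ₹714,000 = ₹357,000. The remaining ₹357,000 passes to the descendants.
No child survives, so the initial division is made at the grandchildren's generation.
The descendants' portion (₹357,000) is divided into 7 shares of ₹51,000: Ilse, Ione, Perrin, Hollis, Harun, Farrukh, and Keturah each take ₹51,000.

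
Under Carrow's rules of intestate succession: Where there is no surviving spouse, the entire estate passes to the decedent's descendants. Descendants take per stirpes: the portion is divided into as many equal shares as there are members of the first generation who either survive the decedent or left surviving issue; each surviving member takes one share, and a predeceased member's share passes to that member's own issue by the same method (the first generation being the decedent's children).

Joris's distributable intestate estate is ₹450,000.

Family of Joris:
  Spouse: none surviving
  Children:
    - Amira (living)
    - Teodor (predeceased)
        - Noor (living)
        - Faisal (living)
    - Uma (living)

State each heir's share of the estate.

Amira: ₹150,000; Noor: ₹75,000; Faisal: ₹75,000; Uma: ₹150,000

The entire ₹450,000 passes to the descendants.
That amount (₹450,000) is divided into 3 shares of ₹150,000: Amira and Uma each take ₹150,000; Teodor's ₹150,000 share passes to Teodor's issue.
Teodor's share (₹150,000) is divided into 2 shares of ₹75,000: Noor and Faisal each take ₹75,000.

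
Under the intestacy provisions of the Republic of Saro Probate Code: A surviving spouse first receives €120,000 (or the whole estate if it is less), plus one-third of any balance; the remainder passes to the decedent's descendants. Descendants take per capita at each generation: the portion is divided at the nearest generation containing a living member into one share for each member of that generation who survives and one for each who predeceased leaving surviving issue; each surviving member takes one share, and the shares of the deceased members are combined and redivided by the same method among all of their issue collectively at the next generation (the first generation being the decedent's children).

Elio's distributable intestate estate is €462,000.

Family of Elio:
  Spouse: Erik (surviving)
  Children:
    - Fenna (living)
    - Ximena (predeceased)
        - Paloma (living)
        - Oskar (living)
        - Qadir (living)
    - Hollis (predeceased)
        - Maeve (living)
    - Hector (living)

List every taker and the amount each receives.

Erik first takes €120,000, leaving a balance of €342,000. Erik then takes one-third of the balance (€114,000), for a total of €234,000. The remaining €228,000 passes to the descendants.
The descendants' portion (€228,000) is divided at the children's generation into 4 shares of €57,000. Fenna and Hector each take €57,000. The 2 shares of the deceased (Ximena and Hollis) are combined into a pool of €114,000.
That pool (€114,000) is divided at the grandchildren's generation equally among Paloma, Oskar, Qadir, and Maeve: €28,500 each.

Erik: €234,000; Fenna: €57,000; Paloma: €28,500; Oskar: €28,500; Qadir: €28,500; Maeve: €28,500; Hector: €57,000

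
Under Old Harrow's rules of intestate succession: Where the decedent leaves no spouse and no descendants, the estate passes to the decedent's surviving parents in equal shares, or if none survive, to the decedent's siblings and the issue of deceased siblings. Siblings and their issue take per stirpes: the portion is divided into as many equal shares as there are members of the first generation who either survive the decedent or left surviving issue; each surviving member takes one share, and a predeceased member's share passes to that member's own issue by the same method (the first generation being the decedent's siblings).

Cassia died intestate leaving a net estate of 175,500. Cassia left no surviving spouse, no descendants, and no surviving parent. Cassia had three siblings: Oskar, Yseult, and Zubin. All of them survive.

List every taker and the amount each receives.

Oskar: 58,500; Yseult: 58,500; Zubin: 58,500

The entire 175,500 passes to the siblings and their issue.
That amount (175,500) is divided into 3 shares of 58,500: Oskar, Yseult, and Zubin each take 58,500.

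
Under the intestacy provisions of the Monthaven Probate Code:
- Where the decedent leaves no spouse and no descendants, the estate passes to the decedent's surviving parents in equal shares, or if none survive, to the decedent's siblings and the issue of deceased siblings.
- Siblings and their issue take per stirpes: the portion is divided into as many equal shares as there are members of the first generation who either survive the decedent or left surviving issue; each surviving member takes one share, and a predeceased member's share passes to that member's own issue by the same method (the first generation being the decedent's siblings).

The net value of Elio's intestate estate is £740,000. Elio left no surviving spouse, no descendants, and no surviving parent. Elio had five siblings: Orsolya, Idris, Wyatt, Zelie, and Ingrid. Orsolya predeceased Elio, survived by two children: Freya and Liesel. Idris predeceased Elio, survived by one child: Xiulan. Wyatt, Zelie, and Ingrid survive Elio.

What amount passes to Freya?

The entire £740,000 passes to the siblings and their issue.
That amount (£740,000) is divided into 5 shares of £148,000: Wyatt, Zelie, and Ingrid each take £148,000; Orsolya's £148,000 share passes to Orsolya's issue; Idris's £148,000 share passes to Idris's issue.
Orsolya's share (£148,000) is divided into 2 shares of £74,000: Freya and Liesel each take £74,000.
Idris's share (£148,000) passes entirely to Xiulan.

Freya receives £74,000.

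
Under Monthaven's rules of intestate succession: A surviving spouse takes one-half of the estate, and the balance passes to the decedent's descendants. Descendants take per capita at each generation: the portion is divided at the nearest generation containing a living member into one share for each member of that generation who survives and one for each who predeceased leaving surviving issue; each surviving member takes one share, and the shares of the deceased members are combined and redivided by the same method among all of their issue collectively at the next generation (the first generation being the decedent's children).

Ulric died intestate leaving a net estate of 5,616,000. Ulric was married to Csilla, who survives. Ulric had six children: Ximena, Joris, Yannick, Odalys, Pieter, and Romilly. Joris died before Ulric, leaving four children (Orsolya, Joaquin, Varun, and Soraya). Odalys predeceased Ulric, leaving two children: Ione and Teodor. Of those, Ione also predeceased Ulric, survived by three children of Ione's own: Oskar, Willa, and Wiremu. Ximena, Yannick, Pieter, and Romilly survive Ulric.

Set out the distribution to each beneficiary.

Csilla: 2,808,000; Ximena: 468,000; Orsolya: 156,000; Joaquin: 156,000; Varun: 156,000; Soraya: 156,000; Yannick: 468,000; Oskar: 52,000; Willa: 52,000; Wiremu: 52,000; Teodor: 156,000; Pieter: 468,000; Romilly: 468,000

Csilla takes one-half of 5,616,000 = 2,808,000. The remaining 2,808,000 passes to the descendants.
The descendants' portion (2,808,000) is divided at the children's generation into 6 shares of 468,000. Ximena, Yannick, Pieter, and Romilly each take 468,000. The 2 shares of the deceased (Joris and Odalys) are combined into a pool of 936,000.
That pool (936,000) is divided at the grandchildren's generation into 6 shares of 156,000. Orsolya, Joaquin, Varun, Soraya, and Teodor each take 156,000. The remaining share for the deceased Ione (156,000) is carried to the next generation.
That pool (156,000) is divided at the great-grandchildren's generation equally among Oskar, Willa, and Wiremu: 52,000 each.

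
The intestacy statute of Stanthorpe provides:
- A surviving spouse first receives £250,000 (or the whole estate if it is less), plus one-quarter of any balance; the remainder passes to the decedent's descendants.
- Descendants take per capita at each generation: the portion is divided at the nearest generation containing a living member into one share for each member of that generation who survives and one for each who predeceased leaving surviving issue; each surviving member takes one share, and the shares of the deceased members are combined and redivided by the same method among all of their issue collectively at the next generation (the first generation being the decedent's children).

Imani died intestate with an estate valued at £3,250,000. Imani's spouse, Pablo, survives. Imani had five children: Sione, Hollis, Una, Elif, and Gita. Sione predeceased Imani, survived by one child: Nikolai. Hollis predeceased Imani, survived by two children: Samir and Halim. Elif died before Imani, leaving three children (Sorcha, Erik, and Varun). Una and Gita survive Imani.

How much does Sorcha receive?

Pablo first takes £250,000, leaving a balance of £3,000,000. Pablo then takes one-quarter of the balance (£750,000), for a total of £1,000,000. The remaining £2,250,000 passes to the descendants.
The descendants' portion (£2,250,000) is divided at the children's generation into 5 shares of £450,000. Una and Gita each take £450,000. The 3 shares of the deceased (Sione, Hollis, and Elif) are combined into a pool of £1,350,000.
That pool (£1,350,000) is divided at the grandchildren's generation equally among Nikolai, Samir, Halim, Sorcha, Erik, and Varun: £225,000 each.

Sorcha receives £225,000.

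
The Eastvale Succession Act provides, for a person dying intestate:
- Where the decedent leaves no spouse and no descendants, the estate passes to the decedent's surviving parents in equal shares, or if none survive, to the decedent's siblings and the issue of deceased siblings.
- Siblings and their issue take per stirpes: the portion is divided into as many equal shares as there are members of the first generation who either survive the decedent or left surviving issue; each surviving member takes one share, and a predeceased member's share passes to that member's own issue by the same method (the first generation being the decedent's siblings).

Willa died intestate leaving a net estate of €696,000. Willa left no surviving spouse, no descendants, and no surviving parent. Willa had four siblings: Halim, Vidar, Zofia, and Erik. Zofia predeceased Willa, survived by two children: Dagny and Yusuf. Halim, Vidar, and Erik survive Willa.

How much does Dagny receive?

Dagny receives €87,000.

The entire €696,000 passes to the siblings and their issue.
That amount (€696,000) is divided into 4 shares of €174,000: Halim, Vidar, and Erik each take €174,000; Zofia's €174,000 share passes to Zofia's issue.
Zofia's share (€174,000) is divided into 2 shares of €87,000: Dagny and Yusuf each take €87,000.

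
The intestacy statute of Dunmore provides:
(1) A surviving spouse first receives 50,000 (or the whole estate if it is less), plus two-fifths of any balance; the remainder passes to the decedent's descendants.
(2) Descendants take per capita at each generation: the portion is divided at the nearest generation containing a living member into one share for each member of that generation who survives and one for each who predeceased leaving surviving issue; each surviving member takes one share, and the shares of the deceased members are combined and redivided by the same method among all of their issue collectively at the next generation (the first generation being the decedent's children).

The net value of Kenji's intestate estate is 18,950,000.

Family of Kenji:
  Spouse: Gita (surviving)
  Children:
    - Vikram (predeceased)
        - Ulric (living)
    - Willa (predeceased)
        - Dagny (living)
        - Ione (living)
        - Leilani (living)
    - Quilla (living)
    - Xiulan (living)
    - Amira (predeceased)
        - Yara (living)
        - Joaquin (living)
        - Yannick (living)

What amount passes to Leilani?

Leilani receives 972,000.

Gita first takes 50,000, leaving a balance of 18,900,000. Gita then takes two-fifths of the balance (7,560,000), for a total of 7,610,000. The remaining 11,340,000 passes to the descendants.
The descendants' portion (11,340,000) is divided at the children's generation into 5 shares of 2,268,000. Quilla and Xiulan each take 2,268,000. The 3 shares of the deceased (Vikram, Willa, and Amira) are combined into a pool of 6,804,000.
That pool (6,804,000) is divided at the grandchildren's generation equally among Ulric, Dagny, Ione, Leilani, Yara, Joaquin, and Yannick: 972,000 each.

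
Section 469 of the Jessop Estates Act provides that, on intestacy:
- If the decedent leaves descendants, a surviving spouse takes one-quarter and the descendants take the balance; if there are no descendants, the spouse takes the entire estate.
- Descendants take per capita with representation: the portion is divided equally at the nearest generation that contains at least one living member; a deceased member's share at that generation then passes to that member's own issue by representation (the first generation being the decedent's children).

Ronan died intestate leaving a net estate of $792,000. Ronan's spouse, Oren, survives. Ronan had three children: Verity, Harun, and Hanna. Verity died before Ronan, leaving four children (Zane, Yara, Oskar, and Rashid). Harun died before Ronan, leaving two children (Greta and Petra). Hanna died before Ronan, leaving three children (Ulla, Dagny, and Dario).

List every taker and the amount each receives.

Oren: $198,000; Zane: $66,000; Yara: $66,000; Oskar: $66,000; Rashid: $66,000; Greta: $66,000; Petra: $66,000; Ulla: $66,000; Dagny: $66,000; Dario: $66,000

Oren takes one-quarter of $792,000 = $198,000. The remaining $594,000 passes to the descendants.
No child survives, so the initial division is made at the grandchildren's generation.
The descendants' portion ($594,000) is divided into 9 shares of $66,000: Zane, Yara, Oskar, Rashid, Greta, Petra, Ulla, Dagny, and Dario each take $66,000.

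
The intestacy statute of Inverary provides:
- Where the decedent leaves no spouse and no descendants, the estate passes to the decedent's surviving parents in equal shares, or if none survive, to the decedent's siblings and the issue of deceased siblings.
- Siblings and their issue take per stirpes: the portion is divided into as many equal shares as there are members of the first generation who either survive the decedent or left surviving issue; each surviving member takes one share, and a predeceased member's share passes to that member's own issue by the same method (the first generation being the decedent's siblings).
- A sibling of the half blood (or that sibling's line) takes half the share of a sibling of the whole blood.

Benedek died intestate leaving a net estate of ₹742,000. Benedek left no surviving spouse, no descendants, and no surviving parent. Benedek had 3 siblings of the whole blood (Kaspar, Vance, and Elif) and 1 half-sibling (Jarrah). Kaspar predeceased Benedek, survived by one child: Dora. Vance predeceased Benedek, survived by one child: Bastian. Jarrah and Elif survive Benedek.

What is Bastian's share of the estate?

Bastian receives ₹212,000.

The entire ₹742,000 passes to the siblings and their issue.
Counting each half-blood sibling's line as half a unit, there are 7/2 units in ₹742,000, so one unit is ₹212,000. Whole-blood lines (Kaspar, Vance, and Elif) take ₹212,000 each; half-blood lines (Jarrah) take ₹106,000 each.
Kaspar's share (₹212,000) passes entirely to Dora.
Vance's share (₹212,000) passes entirely to Bastian.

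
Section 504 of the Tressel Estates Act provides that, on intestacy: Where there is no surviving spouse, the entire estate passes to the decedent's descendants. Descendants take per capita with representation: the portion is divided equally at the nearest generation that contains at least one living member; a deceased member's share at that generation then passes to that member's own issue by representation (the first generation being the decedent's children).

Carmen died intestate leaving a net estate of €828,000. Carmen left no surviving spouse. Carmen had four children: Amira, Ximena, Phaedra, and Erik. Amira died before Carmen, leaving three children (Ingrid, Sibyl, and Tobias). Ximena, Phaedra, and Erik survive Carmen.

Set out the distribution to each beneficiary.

Ingrid: €69,000; Sibyl: €69,000; Tobias: €69,000; Ximena: €207,000; Phaedra: €207,000; Erik: €207,000

The entire €828,000 passes to the descendants.
That amount (€828,000) is divided into 4 shares of €207,000: Ximena, Phaedra, and Erik each take €207,000; Amira's €207,000 share passes to Amira's issue.
Amira's share (€207,000) is divided into 3 shares of €69,000: Ingrid, Sibyl, and Tobias each take €69,000.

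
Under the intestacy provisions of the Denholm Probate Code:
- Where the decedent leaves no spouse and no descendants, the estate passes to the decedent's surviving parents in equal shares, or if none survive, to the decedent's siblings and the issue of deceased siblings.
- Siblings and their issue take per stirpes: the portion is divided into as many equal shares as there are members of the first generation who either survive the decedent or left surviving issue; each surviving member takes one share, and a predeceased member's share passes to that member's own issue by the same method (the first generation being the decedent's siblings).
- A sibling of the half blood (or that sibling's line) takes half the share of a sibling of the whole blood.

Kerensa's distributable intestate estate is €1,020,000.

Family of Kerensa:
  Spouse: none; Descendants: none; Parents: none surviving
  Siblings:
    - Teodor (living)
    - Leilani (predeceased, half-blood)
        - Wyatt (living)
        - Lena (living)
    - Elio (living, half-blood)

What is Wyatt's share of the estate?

Wyatt receives €127,500.

The entire €1,020,000 passes to the siblings and their issue.
Counting each half-blood sibling's line as half a unit, there are 2 units in €1,020,000, so one unit is €510,000. Whole-blood lines (Teodor) take €510,000 each; half-blood lines (Leilani and Elio) take €255,000 each.
Leilani's share (€255,000) is divided into 2 shares of €127,500: Wyatt and Lena each take €127,500.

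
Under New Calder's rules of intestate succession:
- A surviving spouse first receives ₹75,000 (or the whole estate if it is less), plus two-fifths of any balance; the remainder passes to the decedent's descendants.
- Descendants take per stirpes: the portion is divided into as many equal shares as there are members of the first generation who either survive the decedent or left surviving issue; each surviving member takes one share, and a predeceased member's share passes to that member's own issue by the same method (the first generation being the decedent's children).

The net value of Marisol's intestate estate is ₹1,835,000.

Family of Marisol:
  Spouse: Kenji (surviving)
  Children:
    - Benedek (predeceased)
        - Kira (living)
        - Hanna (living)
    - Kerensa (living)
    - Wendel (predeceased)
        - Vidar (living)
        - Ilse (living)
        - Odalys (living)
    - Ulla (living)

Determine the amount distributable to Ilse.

Kenji first takes ₹75,000, leaving a balance of ₹1,760,000. Kenji then takes two-fifths of the balance (₹704,000), for a total of ₹779,000. The remaining ₹1,056,000 passes to the descendants.
The descendants' portion (₹1,056,000) is divided into 4 shares of ₹264,000: Kerensa and Ulla each take ₹264,000; Benedek's ₹264,000 share passes to Benedek's issue; Wendel's ₹264,000 share passes to Wendel's issue.
Benedek's share (₹264,000) is divided into 2 shares of ₹132,000: Kira and Hanna each take ₹132,000.
Wendel's share (₹264,000) is divided into 3 shares of ₹88,000: Vidar, Ilse, and Odalys each take ₹88,000.

Ilse receives ₹88,000.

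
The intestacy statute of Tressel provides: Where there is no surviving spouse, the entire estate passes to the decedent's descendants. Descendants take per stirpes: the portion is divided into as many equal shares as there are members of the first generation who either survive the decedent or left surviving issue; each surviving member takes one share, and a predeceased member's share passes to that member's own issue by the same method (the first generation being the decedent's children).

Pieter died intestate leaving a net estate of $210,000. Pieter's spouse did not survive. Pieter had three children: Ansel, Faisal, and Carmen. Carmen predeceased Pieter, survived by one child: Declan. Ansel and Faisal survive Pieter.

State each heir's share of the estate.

The entire $210,000 passes to the descendants.
That amount ($210,000) is divided into 3 shares of $70,000: Ansel and Faisal each take $70,000; Carmen's $70,000 share passes to Carmen's issue.
Carmen's share ($70,000) passes entirely to Declan.

Ansel: $70,000; Faisal: $70,000; Declan: $70,000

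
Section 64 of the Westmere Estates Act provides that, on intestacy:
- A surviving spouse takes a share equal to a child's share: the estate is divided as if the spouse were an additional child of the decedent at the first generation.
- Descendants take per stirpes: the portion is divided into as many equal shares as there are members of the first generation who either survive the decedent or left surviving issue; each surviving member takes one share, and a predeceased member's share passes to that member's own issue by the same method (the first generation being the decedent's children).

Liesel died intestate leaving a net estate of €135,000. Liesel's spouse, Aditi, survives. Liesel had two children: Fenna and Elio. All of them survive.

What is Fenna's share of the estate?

Fenna receives €45,000.

The spouse counts as an additional share at the children's level, so there are 3 primary shares of €45,000. Aditi takes one such share (€45,000).
The children's combined portion (€90,000) is divided into 2 shares of €45,000: Fenna and Elio each take €45,000.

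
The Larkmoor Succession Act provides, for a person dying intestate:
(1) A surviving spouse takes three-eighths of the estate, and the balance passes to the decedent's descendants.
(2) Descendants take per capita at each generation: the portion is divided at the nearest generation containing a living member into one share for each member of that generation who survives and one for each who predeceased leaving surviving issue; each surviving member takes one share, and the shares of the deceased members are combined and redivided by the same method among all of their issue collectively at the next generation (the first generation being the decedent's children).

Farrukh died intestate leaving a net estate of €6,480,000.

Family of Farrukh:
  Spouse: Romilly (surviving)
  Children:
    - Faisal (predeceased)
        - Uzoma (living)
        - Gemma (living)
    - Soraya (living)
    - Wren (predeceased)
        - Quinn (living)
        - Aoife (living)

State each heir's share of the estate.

Romilly: €2,430,000; Uzoma: €675,000; Gemma: €675,000; Soraya: €1,350,000; Quinn: €675,000; Aoife: €675,000

Romilly takes three-eighths of €6,480,000 = €2,430,000. The remaining €4,050,000 passes to the descendants.
The descendants' portion (€4,050,000) is divided at the children's generation into 3 shares of €1,350,000. Soraya takes €1,350,000. The 2 shares of the deceased (Faisal and Wren) are combined into a pool of €2,700,000.
That pool (€2,700,000) is divided at the grandchildren's generation equally among Uzoma, Gemma, Quinn, and Aoife: €675,000 each.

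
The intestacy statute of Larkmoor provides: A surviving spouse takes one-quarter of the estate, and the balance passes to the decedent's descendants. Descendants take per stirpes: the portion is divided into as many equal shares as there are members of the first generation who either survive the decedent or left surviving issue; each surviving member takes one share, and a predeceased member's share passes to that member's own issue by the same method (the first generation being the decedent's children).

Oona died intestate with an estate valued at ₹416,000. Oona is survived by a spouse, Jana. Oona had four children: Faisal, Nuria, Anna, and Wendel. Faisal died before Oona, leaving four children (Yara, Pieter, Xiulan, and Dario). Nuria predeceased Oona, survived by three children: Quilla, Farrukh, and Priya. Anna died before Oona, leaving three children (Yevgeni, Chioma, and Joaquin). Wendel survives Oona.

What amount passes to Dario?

Dario receives ₹19,500.

Jana takes one-quarter of ₹416,000 = ₹104,000. The remaining ₹312,000 passes to the descendants.
The descendants' portion (₹312,000) is divided into 4 shares of ₹78,000: Wendel takes ₹78,000; Faisal's ₹78,000 share passes to Faisal's issue; Nuria's ₹78,000 share passes to Nuria's issue; Anna's ₹78,000 share passes to Anna's issue.
Faisal's share (₹78,000) is divided into 4 shares of ₹19,500: Yara, Pieter, Xiulan, and Dario each take ₹19,500.
Nuria's share (₹78,000) is divided into 3 shares of ₹26,000: Quilla, Farrukh, and Priya each take ₹26,000.
Anna's share (₹78,000) is divided into 3 shares of ₹26,000: Yevgeni, Chioma, and Joaquin each take ₹26,000.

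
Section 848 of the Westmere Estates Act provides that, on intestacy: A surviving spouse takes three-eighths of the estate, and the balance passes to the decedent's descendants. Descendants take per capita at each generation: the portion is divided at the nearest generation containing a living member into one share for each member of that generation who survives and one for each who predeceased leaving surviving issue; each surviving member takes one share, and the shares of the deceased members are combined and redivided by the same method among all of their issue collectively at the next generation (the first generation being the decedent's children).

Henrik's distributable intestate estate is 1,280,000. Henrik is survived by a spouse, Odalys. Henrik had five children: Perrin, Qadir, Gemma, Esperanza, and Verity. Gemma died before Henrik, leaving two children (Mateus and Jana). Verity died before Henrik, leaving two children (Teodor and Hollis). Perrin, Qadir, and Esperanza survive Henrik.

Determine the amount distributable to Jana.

Odalys takes three-eighths of 1,280,000 = 480,000. The remaining 800,000 passes to the descendants.
The descendants' portion (800,000) is divided at the children's generation into 5 shares of 160,000. Perrin, Qadir, and Esperanza each take 160,000. The 2 shares of the deceased (Gemma and Verity) are combined into a pool of 320,000.
That pool (320,000) is divided at the grandchildren's generation equally among Mateus, Jana, Teodor, and Hollis: 80,000 each.

Jana receives 80,000.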